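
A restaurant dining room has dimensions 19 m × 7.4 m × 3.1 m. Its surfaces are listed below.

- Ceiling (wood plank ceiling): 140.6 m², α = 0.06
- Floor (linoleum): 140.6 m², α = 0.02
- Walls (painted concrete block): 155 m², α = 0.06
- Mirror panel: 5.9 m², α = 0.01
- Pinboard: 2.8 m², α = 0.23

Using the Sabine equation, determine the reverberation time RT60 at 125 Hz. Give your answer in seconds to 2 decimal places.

Total absorption A = 140.6·0.06 + 140.6·0.02 + 155·0.06 + 5.9·0.01 + 2.8·0.23
  = 8.436 + 2.812 + 9.300 + 0.059 + 0.644 = 21.251 m² sabins.
Room volume: 435.86 m³.
RT60 = 0.161 · V / A = 0.161 × 435.86 / 21.251 = 3.30 s.

3.30 sec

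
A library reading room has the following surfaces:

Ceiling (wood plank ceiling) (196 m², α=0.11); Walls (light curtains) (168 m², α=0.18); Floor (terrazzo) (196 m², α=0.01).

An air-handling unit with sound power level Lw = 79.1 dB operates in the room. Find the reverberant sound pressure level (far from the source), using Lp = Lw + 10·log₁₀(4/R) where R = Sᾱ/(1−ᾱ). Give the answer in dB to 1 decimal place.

67.4 dB

A = 53.760 sabins; S = 560.0 m².
ᾱ = 53.760/560.0 = 0.0960; R = Sᾱ/(1−ᾱ) = 53.760/(1−0.0960) = 59.469 m².
Lp = Lw + 10 log₁₀(4/R) = 79.1 -11.72 = 67.4 dB.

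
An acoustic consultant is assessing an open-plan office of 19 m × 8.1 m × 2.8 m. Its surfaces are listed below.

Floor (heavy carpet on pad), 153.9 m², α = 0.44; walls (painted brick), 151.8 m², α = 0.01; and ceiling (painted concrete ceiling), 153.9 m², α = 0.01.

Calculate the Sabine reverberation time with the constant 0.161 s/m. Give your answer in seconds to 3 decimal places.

0.980 s

A = Σ Sᵢαᵢ = 153.9·0.44 + 151.8·0.01 + 153.9·0.01 = 70.773 sabins.
Room volume: 430.92 m³.
Sabine: RT60 = 0.161 × 430.92 / 70.773 = 0.980 s.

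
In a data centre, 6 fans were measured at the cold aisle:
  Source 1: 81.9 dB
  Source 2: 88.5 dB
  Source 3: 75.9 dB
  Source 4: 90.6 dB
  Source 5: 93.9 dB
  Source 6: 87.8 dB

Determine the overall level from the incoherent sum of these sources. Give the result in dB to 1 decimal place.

Sum in the linear (power) domain: Σ 10^(Lᵢ/10) = 10^(81.9/10) + 10^(88.5/10) + 10^(75.9/10) + 10^(90.6/10) + 10^(93.9/10) + 10^(87.8/10) = 5.107e+09.
Combined level = 10 log₁₀(5.107e+09) = 97.1 dB.

97.1 dB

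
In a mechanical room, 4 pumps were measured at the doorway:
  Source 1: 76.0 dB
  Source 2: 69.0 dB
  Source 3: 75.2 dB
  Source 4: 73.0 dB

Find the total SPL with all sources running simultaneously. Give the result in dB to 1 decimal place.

Converting to relative power and adding: 10^(76.0/10) + 10^(69.0/10) + 10^(75.2/10) + 10^(73.0/10) = 1.008e+08.
Combined level = 10 log₁₀(1.008e+08) = 80.0 dB.

80.0 dB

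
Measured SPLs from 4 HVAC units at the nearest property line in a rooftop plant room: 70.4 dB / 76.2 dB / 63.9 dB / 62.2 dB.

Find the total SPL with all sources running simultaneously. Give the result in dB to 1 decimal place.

77.5 dB

Converting to relative power and adding: 10^(70.4/10) + 10^(76.2/10) + 10^(63.9/10) + 10^(62.2/10) = 5.677e+07.
L_total = 10·log₁₀(5.677e+07) = 77.5 dB.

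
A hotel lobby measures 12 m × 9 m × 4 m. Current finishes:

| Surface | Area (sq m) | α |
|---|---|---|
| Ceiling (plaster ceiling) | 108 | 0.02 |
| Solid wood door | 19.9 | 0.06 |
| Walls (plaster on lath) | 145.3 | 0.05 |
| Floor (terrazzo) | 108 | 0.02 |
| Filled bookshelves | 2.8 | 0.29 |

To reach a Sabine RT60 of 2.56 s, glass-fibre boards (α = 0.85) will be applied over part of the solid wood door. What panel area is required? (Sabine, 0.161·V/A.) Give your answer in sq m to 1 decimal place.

17.2

Equivalent absorption area: A₁ = 108×0.02 + 19.9×0.06 + 145.3×0.05 + 108×0.02 + 2.8×0.29 = 13.591 sq m.
V = 432 m³. Target absorption A₂ = 0.161 × 432 / 2.56 = 27.169 sabins.
Absorption to add: 27.169 − 13.591 = 13.578 sabins.
Net gain per sq m: Δα = 0.85 − 0.06 = 0.79.
Area = ΔA/Δα = 13.578/0.79 = 17.2 sq m.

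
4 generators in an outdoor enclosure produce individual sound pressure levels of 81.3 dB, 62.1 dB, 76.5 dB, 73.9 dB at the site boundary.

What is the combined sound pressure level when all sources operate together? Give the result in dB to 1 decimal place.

Converting to relative power and adding: 10^(81.3/10) + 10^(62.1/10) + 10^(76.5/10) + 10^(73.9/10) = 2.057e+08.
L_total = 10·log₁₀(2.057e+08) = 83.1 dB.

83.1 dB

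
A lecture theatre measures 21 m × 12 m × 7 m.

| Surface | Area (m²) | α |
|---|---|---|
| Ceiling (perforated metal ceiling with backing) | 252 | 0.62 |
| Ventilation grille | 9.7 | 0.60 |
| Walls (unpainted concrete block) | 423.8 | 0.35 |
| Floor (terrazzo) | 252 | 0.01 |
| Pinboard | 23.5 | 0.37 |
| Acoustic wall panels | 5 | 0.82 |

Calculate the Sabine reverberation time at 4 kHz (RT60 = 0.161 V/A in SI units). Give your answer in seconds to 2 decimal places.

Total absorption A = 252×0.62 + 9.7×0.60 + 423.8×0.35 + 252×0.01 + 23.5×0.37 + 5×0.82
  = 156.240 + 5.820 + 148.330 + 2.520 + 8.695 + 4.100 = 325.705 m² sabins.
V = 21·12·7 = 1764 m³.
Sabine: RT60 = 0.161 × 1764 / 325.705 = 0.87 s.

0.87 seconds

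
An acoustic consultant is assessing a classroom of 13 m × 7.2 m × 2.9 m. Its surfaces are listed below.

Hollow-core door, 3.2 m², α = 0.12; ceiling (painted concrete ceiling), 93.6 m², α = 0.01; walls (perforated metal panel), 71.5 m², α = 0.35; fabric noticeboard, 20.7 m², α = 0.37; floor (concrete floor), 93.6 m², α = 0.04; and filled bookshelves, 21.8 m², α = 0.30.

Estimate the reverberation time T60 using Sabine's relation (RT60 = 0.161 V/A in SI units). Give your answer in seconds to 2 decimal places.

A = Σ Sᵢαᵢ = 3.2·0.12 + 93.6·0.01 + 71.5·0.35 + 20.7·0.37 + 93.6·0.04 + 21.8·0.30 = 44.288 sabins.
V = 13·7.2·2.9 = 271.44 m³.
RT60 = 0.161 · V / A = 0.161 × 271.44 / 44.288 = 0.99 s.

0.99 sec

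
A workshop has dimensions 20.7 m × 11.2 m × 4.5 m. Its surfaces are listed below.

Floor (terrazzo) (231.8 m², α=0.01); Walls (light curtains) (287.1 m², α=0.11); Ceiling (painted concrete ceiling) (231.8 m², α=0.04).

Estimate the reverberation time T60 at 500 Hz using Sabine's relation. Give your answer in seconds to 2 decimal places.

3.89 s

Total absorption A = 231.8·0.01 + 287.1·0.11 + 231.8·0.04
  = 2.318 + 31.581 + 9.272 = 43.171 m² sabins.
V = 20.7·11.2·4.5 = 1043.28 m³.
T = 0.161 V/A = 0.161·1043.28/43.171 = 3.89 s.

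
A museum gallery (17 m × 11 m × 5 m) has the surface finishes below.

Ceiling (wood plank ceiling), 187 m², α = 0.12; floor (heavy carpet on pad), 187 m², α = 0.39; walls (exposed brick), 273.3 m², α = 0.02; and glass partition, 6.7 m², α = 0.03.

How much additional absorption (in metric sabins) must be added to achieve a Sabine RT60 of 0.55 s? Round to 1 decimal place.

Summing Sᵢαᵢ: 22.440 + 72.930 + 5.466 + 0.201 → A₁ = 101.037 sabins.
Target A₂ = 0.161·935/0.55 = 273.700 sabins (V = 935 m³).
Shortfall: 273.700 − 101.037 = 172.7 sabins.

172.7 sabins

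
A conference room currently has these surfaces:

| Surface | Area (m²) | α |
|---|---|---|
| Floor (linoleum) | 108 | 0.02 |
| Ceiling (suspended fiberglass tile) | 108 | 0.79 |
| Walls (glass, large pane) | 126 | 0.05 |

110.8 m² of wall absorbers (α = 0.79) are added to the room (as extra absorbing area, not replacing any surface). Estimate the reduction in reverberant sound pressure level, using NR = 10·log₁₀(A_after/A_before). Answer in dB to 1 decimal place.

2.9 dB

Total absorption A_before = 108×0.02 + 108×0.79 + 126×0.05
  = 2.160 + 85.320 + 6.300 = 93.780 m² sabins.
Treatment contributes 110.8·0.79 = 87.532 sabins.
A_after = 93.780 + 87.532 = 181.312 sabins.
Reduction = 10 log₁₀(A_after/A_before) = 10 log₁₀(1.9334) = 2.9 dB.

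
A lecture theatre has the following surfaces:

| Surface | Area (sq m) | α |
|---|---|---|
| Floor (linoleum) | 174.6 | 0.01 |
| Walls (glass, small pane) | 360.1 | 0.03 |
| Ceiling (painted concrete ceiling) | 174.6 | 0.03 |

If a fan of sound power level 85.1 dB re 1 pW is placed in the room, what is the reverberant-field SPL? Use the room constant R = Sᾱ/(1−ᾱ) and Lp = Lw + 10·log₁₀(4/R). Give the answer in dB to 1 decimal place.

78.5 dB

Σ(Sᵢαᵢ) = 174.6×0.01 + 360.1×0.03 + 174.6×0.03 = 17.787; total area S = 709.3 sq m.
ᾱ = 17.787/709.3 = 0.0251; R = Sᾱ/(1−ᾱ) = 17.787/(1−0.0251) = 18.245 sq m.
Lp = 85.1 + 10·log₁₀(4/18.245) = 85.1 + (-6.59) = 78.5 dB.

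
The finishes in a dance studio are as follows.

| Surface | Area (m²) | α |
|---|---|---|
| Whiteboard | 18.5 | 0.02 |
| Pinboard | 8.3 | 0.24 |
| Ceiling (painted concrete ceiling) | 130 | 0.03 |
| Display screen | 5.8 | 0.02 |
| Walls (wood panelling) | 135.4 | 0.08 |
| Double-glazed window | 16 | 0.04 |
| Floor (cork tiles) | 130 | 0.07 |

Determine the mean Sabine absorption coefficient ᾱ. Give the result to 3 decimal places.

Total surface area S = 444.0 m².
Weighted sum Σ Sα = 26.950.
ᾱ = A/S = 0.061.

0.061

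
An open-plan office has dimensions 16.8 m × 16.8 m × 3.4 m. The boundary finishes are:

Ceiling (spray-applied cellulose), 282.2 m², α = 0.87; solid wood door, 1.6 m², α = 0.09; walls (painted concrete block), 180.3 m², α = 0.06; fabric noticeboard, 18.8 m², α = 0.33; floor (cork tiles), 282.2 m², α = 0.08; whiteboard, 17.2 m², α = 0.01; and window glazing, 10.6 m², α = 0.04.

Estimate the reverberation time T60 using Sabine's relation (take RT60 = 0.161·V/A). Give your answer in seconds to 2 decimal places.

0.54 s

Total absorption A = 282.2*0.87 + 1.6*0.09 + 180.3*0.06 + 18.8*0.33 + 282.2*0.08 + 17.2*0.01 + 10.6*0.04
  = 245.514 + 0.144 + 10.818 + 6.204 + 22.576 + 0.172 + 0.424 = 285.852 m² sabins.
V = 16.8·16.8·3.4 = 959.616 m³.
RT60 = 0.161 · V / A = 0.161 × 959.616 / 285.852 = 0.54 s.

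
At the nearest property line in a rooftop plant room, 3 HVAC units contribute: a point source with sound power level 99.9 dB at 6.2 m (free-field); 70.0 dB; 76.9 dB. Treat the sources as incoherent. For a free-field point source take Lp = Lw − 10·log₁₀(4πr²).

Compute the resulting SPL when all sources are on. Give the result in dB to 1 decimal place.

Source at 6.2 m: Lp = 99.9 − 10·log₁₀(4π·6.2²) = 99.9 − 10·log₁₀(483.051) = 73.1 dB.
Sum in the linear (power) domain: Σ 10^(Lᵢ/10) = 10^(73.1/10) + 10^(70.0/10) + 10^(76.9/10) = 7.94e+07.
Back to dB: 10·log₁₀ Σ = 79.0 dB.

79.0 dB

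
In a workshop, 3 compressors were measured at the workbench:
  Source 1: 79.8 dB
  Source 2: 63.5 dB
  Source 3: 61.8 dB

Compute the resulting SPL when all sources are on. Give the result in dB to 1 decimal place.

80.0 dB

Converting to relative power and adding: 10^(79.8/10) + 10^(63.5/10) + 10^(61.8/10) = 9.925e+07.
Back to dB: 10·log₁₀ Σ = 80.0 dB.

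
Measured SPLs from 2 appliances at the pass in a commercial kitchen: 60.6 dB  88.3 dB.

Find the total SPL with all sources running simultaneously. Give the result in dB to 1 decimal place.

88.3 dB

Sum in the linear (power) domain: Σ 10^(Lᵢ/10) = 10^(60.6/10) + 10^(88.3/10) = 6.772e+08.
Back to dB: 10·log₁₀ Σ = 88.3 dB.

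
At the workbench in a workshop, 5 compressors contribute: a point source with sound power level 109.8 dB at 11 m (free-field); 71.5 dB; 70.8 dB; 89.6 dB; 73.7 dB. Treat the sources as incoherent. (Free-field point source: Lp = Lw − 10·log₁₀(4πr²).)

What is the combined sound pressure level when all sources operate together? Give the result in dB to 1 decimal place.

90.1 dB

Source at 11 m: Lp = 109.8 − 10·log₁₀(4π·11²) = 109.8 − 10·log₁₀(1520.531) = 78.0 dB.
Sum in the linear (power) domain: Σ 10^(Lᵢ/10) = 10^(78.0/10) + 10^(71.5/10) + 10^(70.8/10) + 10^(89.6/10) + 10^(73.7/10) = 1.025e+09.
Combined level = 10 log₁₀(1.025e+09) = 90.1 dB.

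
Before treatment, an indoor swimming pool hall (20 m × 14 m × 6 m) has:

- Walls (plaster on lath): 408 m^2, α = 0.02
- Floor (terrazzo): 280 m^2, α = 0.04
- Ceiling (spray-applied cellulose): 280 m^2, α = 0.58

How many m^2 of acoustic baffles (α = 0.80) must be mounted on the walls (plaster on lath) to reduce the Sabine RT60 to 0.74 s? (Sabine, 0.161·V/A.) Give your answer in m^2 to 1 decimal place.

A₁ = Σ Sᵢαᵢ = 408×0.02 + 280×0.04 + 280×0.58 = 181.760 sabins.
Required A₂ = 0.161·1680/0.74 = 365.514 sabins.
ΔA needed = 365.514 − 181.760 = 183.754 sabins.
Each m^2 of panel replacing the walls (plaster on lath) adds (0.80 − 0.02) = 0.78 sabins.
Area = ΔA/Δα = 183.754/0.78 = 235.6 m^2.

235.6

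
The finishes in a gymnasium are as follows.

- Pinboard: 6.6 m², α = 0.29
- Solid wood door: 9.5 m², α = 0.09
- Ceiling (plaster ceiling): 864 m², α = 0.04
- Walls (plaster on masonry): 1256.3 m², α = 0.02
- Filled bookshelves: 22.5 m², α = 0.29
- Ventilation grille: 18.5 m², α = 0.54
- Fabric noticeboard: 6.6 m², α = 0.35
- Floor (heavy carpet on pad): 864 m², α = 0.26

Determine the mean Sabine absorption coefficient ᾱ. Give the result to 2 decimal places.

0.10

Total surface area S = 3048.0 m².
Weighted sum Σ Sα = 305.920.
ᾱ = 305.920 / 3048.0 = 0.10.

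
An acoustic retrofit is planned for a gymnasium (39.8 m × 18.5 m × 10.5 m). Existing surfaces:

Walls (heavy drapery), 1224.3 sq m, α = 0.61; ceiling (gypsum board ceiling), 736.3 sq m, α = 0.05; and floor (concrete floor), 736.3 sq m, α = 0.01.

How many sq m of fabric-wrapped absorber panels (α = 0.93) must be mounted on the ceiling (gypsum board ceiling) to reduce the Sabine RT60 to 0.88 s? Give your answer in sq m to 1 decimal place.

Summing Sᵢαᵢ: 746.823 + 36.815 + 7.363 → A₁ = 791.001 sabins.
Required A₂ = 0.161·7731.15/0.88 = 1414.449 sabins.
Absorption to add: 1414.449 − 791.001 = 623.448 sabins.
Net gain per sq m: Δα = 0.93 − 0.05 = 0.88.
Area = ΔA/Δα = 623.448/0.88 = 708.5 sq m.

708.5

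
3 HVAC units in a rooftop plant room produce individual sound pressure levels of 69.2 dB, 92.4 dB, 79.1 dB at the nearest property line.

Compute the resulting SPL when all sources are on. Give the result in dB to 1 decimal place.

Converting to relative power and adding: 10^(69.2/10) + 10^(92.4/10) + 10^(79.1/10) = 1.827e+09.
Back to dB: 10·log₁₀ Σ = 92.6 dB.

92.6 dB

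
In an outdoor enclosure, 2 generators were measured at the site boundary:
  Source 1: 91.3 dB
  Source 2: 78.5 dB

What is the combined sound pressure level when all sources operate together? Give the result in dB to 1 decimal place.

Σ 10^(Lᵢ/10) = 1.42e+09.
Combined level = 10 log₁₀(1.42e+09) = 91.5 dB.

91.5 dB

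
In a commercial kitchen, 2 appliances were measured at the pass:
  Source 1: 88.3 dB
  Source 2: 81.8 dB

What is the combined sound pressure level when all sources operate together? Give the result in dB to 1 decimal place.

89.2 dB

Σ 10^(Lᵢ/10) = 8.274e+08.
Combined level = 10 log₁₀(8.274e+08) = 89.2 dB.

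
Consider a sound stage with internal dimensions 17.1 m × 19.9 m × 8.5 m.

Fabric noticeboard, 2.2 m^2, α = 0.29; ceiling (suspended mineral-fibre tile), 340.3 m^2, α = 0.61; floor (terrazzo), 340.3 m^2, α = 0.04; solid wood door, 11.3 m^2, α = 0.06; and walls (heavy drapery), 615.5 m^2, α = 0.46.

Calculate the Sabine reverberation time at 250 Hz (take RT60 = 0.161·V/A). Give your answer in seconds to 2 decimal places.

Equivalent absorption area: A = 2.2×0.29 + 340.3×0.61 + 340.3×0.04 + 11.3×0.06 + 615.5×0.46 = 505.641 m^2.
Room volume: 2892.465 m³.
Sabine: RT60 = 0.161 × 2892.465 / 505.641 = 0.92 s.

0.92 s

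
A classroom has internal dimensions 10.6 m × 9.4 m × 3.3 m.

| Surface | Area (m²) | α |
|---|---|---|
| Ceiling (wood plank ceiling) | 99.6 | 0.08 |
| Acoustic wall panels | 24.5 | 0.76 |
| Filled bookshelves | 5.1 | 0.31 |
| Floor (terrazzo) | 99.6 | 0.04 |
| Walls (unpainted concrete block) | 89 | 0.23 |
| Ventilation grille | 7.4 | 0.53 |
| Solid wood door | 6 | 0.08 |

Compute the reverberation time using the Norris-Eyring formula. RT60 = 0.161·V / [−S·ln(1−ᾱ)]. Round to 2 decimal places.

S = Σ Sᵢ = 331.2 m².
Σ(Sᵢαᵢ) = 99.6×0.08 + 24.5×0.76 + 5.1×0.31 + 99.6×0.04 + 89×0.23 + 7.4×0.53 + 6×0.08 = 57.025.
Mean coefficient ᾱ = A/S = 0.1722.
−S·ln(1−ᾱ) = −331.2 × ln(1 − 0.1722) = 62.591.
V = 10.6 × 9.4 × 3.3 = 328.812 m³.
RT60 = 0.161 × 328.812 / 62.591 = 0.85 s.

0.85 s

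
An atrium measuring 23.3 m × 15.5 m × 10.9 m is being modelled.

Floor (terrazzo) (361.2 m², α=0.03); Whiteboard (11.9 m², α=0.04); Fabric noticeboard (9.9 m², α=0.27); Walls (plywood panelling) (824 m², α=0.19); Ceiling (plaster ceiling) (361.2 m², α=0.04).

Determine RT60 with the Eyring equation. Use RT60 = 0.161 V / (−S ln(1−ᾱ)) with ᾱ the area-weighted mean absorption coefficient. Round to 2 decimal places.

3.22 seconds

Total surface area S = 361.2 + 11.9 + 9.9 + 824 + 361.2 = 1568.2 m².
Absorption A = 361.2×0.03 + 11.9×0.04 + 9.9×0.27 + 824×0.19 + 361.2×0.04 = 184.993 sabins.
Mean coefficient ᾱ = A/S = 0.1180.
−S·ln(1−ᾱ) = −1568.2 × ln(1 − 0.1180) = 196.908.
V = 23.3 × 15.5 × 10.9 = 3936.535 m³.
RT60 = 0.161 × 3936.535 / 196.908 = 3.22 s.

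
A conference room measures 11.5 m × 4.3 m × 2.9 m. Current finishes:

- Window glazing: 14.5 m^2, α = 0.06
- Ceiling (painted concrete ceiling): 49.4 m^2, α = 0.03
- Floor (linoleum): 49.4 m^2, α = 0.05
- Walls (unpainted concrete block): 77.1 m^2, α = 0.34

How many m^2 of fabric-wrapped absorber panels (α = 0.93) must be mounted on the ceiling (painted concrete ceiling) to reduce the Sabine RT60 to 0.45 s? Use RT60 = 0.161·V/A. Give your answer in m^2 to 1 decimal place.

Equivalent absorption area: A₁ = 14.5·0.06 + 49.4·0.03 + 49.4·0.05 + 77.1·0.34 = 31.036 m^2.
V = 143.405 m³. Target absorption A₂ = 0.161 × 143.405 / 0.45 = 51.307 sabins.
Absorption to add: 51.307 − 31.036 = 20.271 sabins.
Each m^2 of panel replacing the ceiling (painted concrete ceiling) adds (0.93 − 0.03) = 0.90 sabins.
Area = ΔA/Δα = 20.271/0.90 = 22.5 m^2.

22.5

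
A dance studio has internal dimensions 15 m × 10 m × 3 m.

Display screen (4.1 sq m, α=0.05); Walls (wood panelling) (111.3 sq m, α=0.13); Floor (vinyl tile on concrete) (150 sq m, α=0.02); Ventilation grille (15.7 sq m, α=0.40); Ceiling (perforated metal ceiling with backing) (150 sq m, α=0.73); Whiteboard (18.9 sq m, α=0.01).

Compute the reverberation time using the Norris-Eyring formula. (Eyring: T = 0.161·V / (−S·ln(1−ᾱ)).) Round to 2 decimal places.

Total surface area S = 4.1 + 111.3 + 150 + 15.7 + 150 + 18.9 = 450.0 sq m.
Σ(Sᵢαᵢ) = 4.1·0.05 + 111.3·0.13 + 150·0.02 + 15.7·0.40 + 150·0.73 + 18.9·0.01 = 133.643.
Mean coefficient ᾱ = A/S = 0.2970.
−S·ln(1−ᾱ) = −450.0 × ln(1 − 0.2970) = 158.579.
V = 15 × 10 × 3 = 450 m³.
RT60 = 0.161 × 450 / 158.579 = 0.46 s.

0.46 s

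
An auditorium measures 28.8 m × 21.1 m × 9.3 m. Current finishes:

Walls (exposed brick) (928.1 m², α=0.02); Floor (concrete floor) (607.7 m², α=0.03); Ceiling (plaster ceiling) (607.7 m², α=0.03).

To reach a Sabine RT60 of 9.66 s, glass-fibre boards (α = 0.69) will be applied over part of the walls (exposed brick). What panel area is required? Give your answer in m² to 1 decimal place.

58.5

Total absorption A₁ = 928.1×0.02 + 607.7×0.03 + 607.7×0.03
  = 18.562 + 18.231 + 18.231 = 55.024 m² sabins.
V = 5651.424 m³. Target absorption A₂ = 0.161 × 5651.424 / 9.66 = 94.190 sabins.
ΔA needed = 94.190 − 55.024 = 39.166 sabins.
Each m² of panel replacing the walls (exposed brick) adds (0.69 − 0.02) = 0.67 sabins.
Panel area = 39.166 / 0.67 = 58.5 m².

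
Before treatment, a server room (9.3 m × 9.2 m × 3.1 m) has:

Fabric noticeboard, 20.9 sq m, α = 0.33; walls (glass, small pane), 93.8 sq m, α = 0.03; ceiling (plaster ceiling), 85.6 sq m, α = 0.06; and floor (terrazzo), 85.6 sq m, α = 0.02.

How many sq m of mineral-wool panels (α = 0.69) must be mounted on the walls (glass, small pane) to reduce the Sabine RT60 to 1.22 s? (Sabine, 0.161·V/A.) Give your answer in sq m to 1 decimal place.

27.9

Summing Sᵢαᵢ: 6.897 + 2.814 + 5.136 + 1.712 → A₁ = 16.559 sabins.
Required A₂ = 0.161·265.236/1.22 = 35.002 sabins.
Absorption to add: 35.002 − 16.559 = 18.443 sabins.
Net gain per sq m: Δα = 0.69 − 0.03 = 0.66.
Area = ΔA/Δα = 18.443/0.66 = 27.9 sq m.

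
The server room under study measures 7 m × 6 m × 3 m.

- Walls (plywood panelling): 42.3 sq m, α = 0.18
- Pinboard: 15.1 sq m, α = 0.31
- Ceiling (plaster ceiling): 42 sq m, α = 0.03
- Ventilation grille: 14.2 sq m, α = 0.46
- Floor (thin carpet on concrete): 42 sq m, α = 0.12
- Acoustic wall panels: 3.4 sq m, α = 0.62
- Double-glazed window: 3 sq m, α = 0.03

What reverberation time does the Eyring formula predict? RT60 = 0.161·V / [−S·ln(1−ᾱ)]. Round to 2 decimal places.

Total surface area S = 42.3 + 15.1 + 42 + 14.2 + 42 + 3.4 + 3 = 162.0 sq m.
Absorption A = 42.3×0.18 + 15.1×0.31 + 42×0.03 + 14.2×0.46 + 42×0.12 + 3.4×0.62 + 3×0.03 = 27.325 sabins.
Mean coefficient ᾱ = A/S = 0.1687.
Eyring denominator: −S ln(1−ᾱ) = 29.932.
V = 7 × 6 × 3 = 126 m³.
RT60 = 0.161 × 126 / 29.932 = 0.68 s.

0.68 s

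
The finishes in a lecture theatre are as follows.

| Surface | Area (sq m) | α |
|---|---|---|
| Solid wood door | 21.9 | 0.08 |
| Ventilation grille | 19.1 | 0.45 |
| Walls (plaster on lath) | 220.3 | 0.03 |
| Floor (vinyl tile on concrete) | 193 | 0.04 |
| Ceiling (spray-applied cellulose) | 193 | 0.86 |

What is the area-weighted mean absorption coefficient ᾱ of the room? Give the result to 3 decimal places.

0.295

S = Σ Sᵢ = 21.9 + 19.1 + 220.3 + 193 + 193 = 647.3 sq m.
A = 21.9×0.08 + 19.1×0.45 + 220.3×0.03 + 193×0.04 + 193×0.86 = 190.656 sabins.
ᾱ = A/S = 0.295.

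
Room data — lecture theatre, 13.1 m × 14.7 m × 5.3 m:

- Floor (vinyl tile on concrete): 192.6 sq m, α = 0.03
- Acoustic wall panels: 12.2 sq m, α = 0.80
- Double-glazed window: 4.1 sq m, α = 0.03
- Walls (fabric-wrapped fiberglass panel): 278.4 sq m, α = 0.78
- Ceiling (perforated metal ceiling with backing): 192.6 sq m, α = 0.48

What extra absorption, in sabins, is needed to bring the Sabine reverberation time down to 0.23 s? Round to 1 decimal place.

Summing Sᵢαᵢ: 5.778 + 9.760 + 0.123 + 217.152 + 92.448 → A₁ = 325.261 sabins.
V = 1020.621 m³. Required absorption A₂ = 0.161 × 1020.621 / 0.23 = 714.435 sabins.
ΔA = A₂ − A₁ = 714.435 − 325.261 = 389.2 sabins.

389.2 sabins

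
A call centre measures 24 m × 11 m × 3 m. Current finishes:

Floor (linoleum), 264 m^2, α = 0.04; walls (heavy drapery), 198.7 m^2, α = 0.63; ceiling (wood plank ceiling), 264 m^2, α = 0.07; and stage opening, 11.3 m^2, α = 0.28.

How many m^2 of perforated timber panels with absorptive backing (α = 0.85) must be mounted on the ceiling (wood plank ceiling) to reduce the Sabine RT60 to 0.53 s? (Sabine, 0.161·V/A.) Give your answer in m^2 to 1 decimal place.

106.7

Total absorption A₁ = 264·0.04 + 198.7·0.63 + 264·0.07 + 11.3·0.28
  = 10.560 + 125.181 + 18.480 + 3.164 = 157.385 m^2 sabins.
Required A₂ = 0.161·792/0.53 = 240.589 sabins.
ΔA needed = 240.589 − 157.385 = 83.204 sabins.
Each m^2 of panel replacing the ceiling (wood plank ceiling) adds (0.85 − 0.07) = 0.78 sabins.
Panel area = 83.204 / 0.78 = 106.7 m^2.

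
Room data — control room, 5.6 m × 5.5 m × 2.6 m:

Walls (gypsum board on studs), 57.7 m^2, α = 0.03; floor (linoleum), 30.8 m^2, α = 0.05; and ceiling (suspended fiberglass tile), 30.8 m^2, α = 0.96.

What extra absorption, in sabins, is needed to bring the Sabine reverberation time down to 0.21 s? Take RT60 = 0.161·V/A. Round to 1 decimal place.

28.6 sabins

Equivalent absorption area: A₁ = 57.7×0.03 + 30.8×0.05 + 30.8×0.96 = 32.839 m^2.
Target A₂ = 0.161·80.08/0.21 = 61.395 sabins (V = 80.08 m³).
Additional absorption ΔA = 61.395 − 32.839 = 28.6 sabins.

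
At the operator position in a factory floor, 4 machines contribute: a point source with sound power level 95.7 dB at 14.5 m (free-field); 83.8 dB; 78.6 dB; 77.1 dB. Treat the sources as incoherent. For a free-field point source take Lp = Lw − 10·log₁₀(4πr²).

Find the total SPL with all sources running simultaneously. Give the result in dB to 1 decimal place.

85.6 dB

Source at 14.5 m: Lp = 95.7 − 10·log₁₀(4π·14.5²) = 95.7 − 10·log₁₀(2642.079) = 61.5 dB.
Σ 10^(Lᵢ/10) = 3.65e+08.
Back to dB: 10·log₁₀ Σ = 85.6 dB.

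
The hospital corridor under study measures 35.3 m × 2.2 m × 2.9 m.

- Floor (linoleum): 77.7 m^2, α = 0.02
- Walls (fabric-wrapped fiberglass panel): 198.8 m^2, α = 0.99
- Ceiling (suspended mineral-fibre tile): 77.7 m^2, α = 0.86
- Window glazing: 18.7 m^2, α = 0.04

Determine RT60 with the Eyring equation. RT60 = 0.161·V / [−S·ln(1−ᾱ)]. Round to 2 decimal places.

0.08 seconds

Total surface area S = 77.7 + 198.8 + 77.7 + 18.7 = 372.9 m^2.
Σ(Sᵢαᵢ) = 77.7·0.02 + 198.8·0.99 + 77.7·0.86 + 18.7·0.04 = 265.936.
ᾱ = 265.936 / 372.9 = 0.7132.
−S·ln(1−ᾱ) = −372.9 × ln(1 − 0.7132) = 465.741.
V = 35.3 × 2.2 × 2.9 = 225.214 m³.
RT60 = 0.161 × 225.214 / 465.741 = 0.08 s.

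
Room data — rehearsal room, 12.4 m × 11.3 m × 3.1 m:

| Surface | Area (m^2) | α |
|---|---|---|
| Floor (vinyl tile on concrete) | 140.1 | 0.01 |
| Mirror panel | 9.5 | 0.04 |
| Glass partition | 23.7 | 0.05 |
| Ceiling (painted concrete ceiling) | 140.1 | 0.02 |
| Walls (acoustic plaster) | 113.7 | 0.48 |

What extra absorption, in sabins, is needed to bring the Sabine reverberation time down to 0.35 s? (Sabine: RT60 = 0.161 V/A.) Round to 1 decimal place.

139.5 sabins

Total absorption A₁ = 140.1*0.01 + 9.5*0.04 + 23.7*0.05 + 140.1*0.02 + 113.7*0.48
  = 1.401 + 0.380 + 1.185 + 2.802 + 54.576 = 60.344 m^2 sabins.
V = 434.372 m³. Required absorption A₂ = 0.161 × 434.372 / 0.35 = 199.811 sabins.
Additional absorption ΔA = 199.811 − 60.344 = 139.5 sabins.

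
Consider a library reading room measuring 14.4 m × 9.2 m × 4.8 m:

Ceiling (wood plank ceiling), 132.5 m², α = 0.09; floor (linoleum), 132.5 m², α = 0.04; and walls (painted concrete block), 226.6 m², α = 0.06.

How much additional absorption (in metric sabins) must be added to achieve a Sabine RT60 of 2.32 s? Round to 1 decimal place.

Equivalent absorption area: A₁ = 132.5*0.09 + 132.5*0.04 + 226.6*0.06 = 30.821 m².
For T = 2.32 s, need A₂ = 0.161·V/T = 0.161·635.904/2.32 = 44.130 sabins.
Additional absorption ΔA = 44.130 − 30.821 = 13.3 sabins.

13.3 sabins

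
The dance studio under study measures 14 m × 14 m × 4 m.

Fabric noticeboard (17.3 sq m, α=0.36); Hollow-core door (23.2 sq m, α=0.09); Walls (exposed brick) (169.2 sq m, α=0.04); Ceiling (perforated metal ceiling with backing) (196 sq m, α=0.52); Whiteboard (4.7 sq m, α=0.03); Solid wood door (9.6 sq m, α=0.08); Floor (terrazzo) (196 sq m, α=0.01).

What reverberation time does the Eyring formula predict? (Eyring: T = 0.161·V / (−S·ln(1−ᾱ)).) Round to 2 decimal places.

0.95 sec

S = Σ Sᵢ = 616.0 sq m.
Absorption A = 17.3·0.36 + 23.2·0.09 + 169.2·0.04 + 196·0.52 + 4.7·0.03 + 9.6·0.08 + 196·0.01 = 119.873 sabins.
Mean coefficient ᾱ = A/S = 0.1946.
Eyring denominator: −S ln(1−ᾱ) = 133.312.
V = 14 × 14 × 4 = 784 m³.
RT60 = 0.161 × 784 / 133.312 = 0.95 s.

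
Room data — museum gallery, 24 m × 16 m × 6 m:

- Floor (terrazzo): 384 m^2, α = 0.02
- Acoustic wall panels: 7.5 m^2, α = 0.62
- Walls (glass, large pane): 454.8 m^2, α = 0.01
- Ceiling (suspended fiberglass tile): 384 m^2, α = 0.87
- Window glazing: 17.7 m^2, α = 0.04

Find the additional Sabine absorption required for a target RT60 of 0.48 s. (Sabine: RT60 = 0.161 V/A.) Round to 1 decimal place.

A₁ = Σ Sᵢαᵢ = 384×0.02 + 7.5×0.62 + 454.8×0.01 + 384×0.87 + 17.7×0.04 = 351.666 sabins.
Target A₂ = 0.161·2304/0.48 = 772.800 sabins (V = 2304 m³).
ΔA = A₂ − A₁ = 772.800 − 351.666 = 421.1 sabins.

421.1 sabins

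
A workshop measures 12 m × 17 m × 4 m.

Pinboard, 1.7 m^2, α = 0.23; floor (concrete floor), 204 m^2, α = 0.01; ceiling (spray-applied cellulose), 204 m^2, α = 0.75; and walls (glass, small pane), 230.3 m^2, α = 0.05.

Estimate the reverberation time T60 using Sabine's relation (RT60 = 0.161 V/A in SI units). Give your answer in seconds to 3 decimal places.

0.787 s

Total absorption A = 1.7·0.23 + 204·0.01 + 204·0.75 + 230.3·0.05
  = 0.391 + 2.040 + 153.000 + 11.515 = 166.946 m^2 sabins.
Volume V = 12 × 17 × 4 = 816 m³.
T = 0.161 V/A = 0.161·816/166.946 = 0.787 s.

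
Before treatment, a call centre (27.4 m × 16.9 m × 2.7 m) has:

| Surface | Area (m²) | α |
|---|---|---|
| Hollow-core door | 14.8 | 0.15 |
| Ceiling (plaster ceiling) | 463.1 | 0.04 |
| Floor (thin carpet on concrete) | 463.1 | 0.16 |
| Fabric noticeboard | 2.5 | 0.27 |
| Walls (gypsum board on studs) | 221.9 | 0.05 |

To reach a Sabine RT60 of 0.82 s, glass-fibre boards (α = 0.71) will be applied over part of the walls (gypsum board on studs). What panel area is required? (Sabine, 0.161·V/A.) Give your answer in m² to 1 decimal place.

Summing Sᵢαᵢ: 2.220 + 18.524 + 74.096 + 0.675 + 11.095 → A₁ = 106.610 sabins.
Required A₂ = 0.161·1250.262/0.82 = 245.478 sabins.
ΔA needed = 245.478 − 106.610 = 138.868 sabins.
Each m² of panel replacing the walls (gypsum board on studs) adds (0.71 − 0.05) = 0.66 sabins.
Panel area = 138.868 / 0.66 = 210.4 m².

210.4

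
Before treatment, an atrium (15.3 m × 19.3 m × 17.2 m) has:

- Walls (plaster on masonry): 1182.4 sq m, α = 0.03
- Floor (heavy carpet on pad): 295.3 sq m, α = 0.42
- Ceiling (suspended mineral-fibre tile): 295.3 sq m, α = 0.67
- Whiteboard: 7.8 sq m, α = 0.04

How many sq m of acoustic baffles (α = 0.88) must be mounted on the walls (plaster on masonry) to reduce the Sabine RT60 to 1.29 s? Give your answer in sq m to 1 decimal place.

325.0

Total absorption A₁ = 1182.4×0.03 + 295.3×0.42 + 295.3×0.67 + 7.8×0.04
  = 35.472 + 124.026 + 197.851 + 0.312 = 357.661 sq m sabins.
V = 5078.988 m³. Target absorption A₂ = 0.161 × 5078.988 / 1.29 = 633.889 sabins.
ΔA needed = 633.889 − 357.661 = 276.228 sabins.
Net gain per sq m: Δα = 0.88 − 0.03 = 0.85.
Area = ΔA/Δα = 276.228/0.85 = 325.0 sq m.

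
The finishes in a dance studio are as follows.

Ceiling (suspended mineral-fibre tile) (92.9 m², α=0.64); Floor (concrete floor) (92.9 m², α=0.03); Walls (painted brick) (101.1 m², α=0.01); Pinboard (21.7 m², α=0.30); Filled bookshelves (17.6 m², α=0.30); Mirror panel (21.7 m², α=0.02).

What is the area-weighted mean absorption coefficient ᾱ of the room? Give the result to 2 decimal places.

0.22

S = Σ Sᵢ = 92.9 + 92.9 + 101.1 + 21.7 + 17.6 + 21.7 = 347.9 m².
Weighted sum Σ Sα = 75.478.
ᾱ = A/S = 0.22.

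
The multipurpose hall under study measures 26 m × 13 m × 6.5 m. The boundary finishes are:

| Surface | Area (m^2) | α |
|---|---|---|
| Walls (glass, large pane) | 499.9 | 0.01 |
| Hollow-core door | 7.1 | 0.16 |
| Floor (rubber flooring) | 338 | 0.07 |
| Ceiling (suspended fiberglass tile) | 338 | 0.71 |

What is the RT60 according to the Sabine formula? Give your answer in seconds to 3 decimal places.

1.311 sec

Equivalent absorption area: A = 499.9×0.01 + 7.1×0.16 + 338×0.07 + 338×0.71 = 269.775 m^2.
Volume V = 26 × 13 × 6.5 = 2197 m³.
Sabine: RT60 = 0.161 × 2197 / 269.775 = 1.311 s.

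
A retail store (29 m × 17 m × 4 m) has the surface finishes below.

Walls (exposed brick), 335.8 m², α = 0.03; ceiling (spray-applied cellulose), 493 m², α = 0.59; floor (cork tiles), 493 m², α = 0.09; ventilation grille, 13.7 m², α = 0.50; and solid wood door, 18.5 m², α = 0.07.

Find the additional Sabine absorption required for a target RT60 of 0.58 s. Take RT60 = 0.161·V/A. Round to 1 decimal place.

A₁ = Σ Sᵢαᵢ = 335.8*0.03 + 493*0.59 + 493*0.09 + 13.7*0.50 + 18.5*0.07 = 353.459 sabins.
Target A₂ = 0.161·1972/0.58 = 547.400 sabins (V = 1972 m³).
ΔA = A₂ − A₁ = 547.400 − 353.459 = 193.9 sabins.

193.9 sabins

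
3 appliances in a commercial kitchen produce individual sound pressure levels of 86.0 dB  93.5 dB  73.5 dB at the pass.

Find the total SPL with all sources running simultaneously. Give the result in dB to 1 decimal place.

Σ 10^(Lᵢ/10) = 2.659e+09.
Back to dB: 10·log₁₀ Σ = 94.2 dB.

94.2 dB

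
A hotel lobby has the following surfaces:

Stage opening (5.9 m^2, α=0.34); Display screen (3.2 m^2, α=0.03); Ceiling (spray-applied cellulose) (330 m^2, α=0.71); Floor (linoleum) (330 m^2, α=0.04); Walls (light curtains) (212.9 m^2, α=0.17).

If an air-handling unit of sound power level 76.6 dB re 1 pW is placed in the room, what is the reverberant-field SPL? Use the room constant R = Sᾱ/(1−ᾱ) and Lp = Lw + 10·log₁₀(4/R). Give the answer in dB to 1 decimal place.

A = 285.795 sabins; S = 882.0 m^2.
ᾱ = 285.795/882.0 = 0.3240; R = Sᾱ/(1−ᾱ) = 285.795/(1−0.3240) = 422.774 m^2.
Lp = 76.6 + 10·log₁₀(4/422.774) = 76.6 + (-20.24) = 56.4 dB.

56.4 dB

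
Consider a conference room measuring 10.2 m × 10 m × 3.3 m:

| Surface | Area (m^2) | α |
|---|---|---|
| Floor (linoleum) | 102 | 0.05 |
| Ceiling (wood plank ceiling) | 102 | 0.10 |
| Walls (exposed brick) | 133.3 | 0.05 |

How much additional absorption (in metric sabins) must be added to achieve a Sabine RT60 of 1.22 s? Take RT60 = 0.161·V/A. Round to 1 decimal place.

Total absorption A₁ = 102·0.05 + 102·0.10 + 133.3·0.05
  = 5.100 + 10.200 + 6.665 = 21.965 m^2 sabins.
For T = 1.22 s, need A₂ = 0.161·V/T = 0.161·336.6/1.22 = 44.420 sabins.
ΔA = A₂ − A₁ = 44.420 − 21.965 = 22.5 sabins.

22.5 sabins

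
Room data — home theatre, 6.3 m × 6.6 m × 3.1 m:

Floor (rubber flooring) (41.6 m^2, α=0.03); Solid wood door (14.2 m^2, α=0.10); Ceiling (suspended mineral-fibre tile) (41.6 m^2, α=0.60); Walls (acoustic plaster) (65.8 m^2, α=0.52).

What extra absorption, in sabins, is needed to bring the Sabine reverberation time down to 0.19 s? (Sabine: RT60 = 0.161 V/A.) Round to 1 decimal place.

47.4 sabins

A₁ = Σ Sᵢαᵢ = 41.6×0.03 + 14.2×0.10 + 41.6×0.60 + 65.8×0.52 = 61.844 sabins.
For T = 0.19 s, need A₂ = 0.161·V/T = 0.161·128.898/0.19 = 109.224 sabins.
Additional absorption ΔA = 109.224 − 61.844 = 47.4 sabins.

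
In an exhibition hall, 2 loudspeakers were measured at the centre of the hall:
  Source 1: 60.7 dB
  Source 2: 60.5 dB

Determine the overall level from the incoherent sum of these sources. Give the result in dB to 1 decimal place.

Σ 10^(Lᵢ/10) = 2.297e+06.
Combined level = 10 log₁₀(2.297e+06) = 63.6 dB.

63.6 dB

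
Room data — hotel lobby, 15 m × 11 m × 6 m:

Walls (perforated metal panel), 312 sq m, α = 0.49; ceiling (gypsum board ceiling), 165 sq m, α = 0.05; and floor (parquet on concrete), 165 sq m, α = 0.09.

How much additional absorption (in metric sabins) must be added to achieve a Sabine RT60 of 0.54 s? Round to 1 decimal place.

Total absorption A₁ = 312·0.49 + 165·0.05 + 165·0.09
  = 152.880 + 8.250 + 14.850 = 175.980 sq m sabins.
Target A₂ = 0.161·990/0.54 = 295.167 sabins (V = 990 m³).
ΔA = A₂ − A₁ = 295.167 − 175.980 = 119.2 sabins.

119.2 sabins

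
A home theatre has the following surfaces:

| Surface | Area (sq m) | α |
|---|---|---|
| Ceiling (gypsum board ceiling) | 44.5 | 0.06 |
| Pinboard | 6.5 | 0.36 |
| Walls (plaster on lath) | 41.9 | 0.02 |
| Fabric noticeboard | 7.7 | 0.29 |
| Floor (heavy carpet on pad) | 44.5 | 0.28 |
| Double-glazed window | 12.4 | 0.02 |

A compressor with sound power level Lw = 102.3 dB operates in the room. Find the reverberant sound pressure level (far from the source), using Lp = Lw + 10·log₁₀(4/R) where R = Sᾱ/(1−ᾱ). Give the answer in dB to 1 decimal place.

A = 20.789 sabins; S = 157.5 sq m.
ᾱ = 0.1320, so room constant R = A/(1−ᾱ) = 23.950 sq m.
Lp = Lw + 10 log₁₀(4/R) = 102.3 -7.77 = 94.5 dB.

94.5 dB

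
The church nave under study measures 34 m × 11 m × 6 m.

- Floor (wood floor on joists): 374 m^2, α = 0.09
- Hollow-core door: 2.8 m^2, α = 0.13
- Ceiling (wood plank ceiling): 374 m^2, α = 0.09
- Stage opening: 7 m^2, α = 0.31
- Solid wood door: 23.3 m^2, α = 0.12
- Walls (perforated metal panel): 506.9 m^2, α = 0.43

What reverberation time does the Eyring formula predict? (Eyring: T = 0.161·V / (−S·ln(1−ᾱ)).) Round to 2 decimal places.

S = Σ Sᵢ = 1288.0 m^2.
Σ(Sᵢαᵢ) = 374·0.09 + 2.8·0.13 + 374·0.09 + 7·0.31 + 23.3·0.12 + 506.9·0.43 = 290.617.
ᾱ = 290.617 / 1288.0 = 0.2256.
Eyring denominator: −S ln(1−ᾱ) = 329.299.
V = 34 × 11 × 6 = 2244 m³.
T = 0.161·V/[−S·ln(1−ᾱ)] = 0.161·2244/329.299 = 1.10 s.

1.10 sec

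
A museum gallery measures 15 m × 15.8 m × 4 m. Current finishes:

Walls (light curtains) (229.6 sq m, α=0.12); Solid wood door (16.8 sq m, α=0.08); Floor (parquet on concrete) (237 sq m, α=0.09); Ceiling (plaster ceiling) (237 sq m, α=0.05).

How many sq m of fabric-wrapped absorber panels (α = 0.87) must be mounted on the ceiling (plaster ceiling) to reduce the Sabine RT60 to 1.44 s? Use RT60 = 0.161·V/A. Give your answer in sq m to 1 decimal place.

Equivalent absorption area: A₁ = 229.6*0.12 + 16.8*0.08 + 237*0.09 + 237*0.05 = 62.076 sq m.
V = 948 m³. Target absorption A₂ = 0.161 × 948 / 1.44 = 105.992 sabins.
Absorption to add: 105.992 − 62.076 = 43.916 sabins.
Net gain per sq m: Δα = 0.87 − 0.05 = 0.82.
Panel area = 43.916 / 0.82 = 53.6 sq m.

53.6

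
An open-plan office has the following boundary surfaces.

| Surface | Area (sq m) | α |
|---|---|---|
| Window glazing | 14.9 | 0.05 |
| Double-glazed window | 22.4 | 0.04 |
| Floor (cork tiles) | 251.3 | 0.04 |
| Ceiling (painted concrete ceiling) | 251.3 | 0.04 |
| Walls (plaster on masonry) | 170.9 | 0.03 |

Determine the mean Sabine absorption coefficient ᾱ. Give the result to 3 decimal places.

0.038

Total surface area S = 710.8 sq m.
Weighted sum Σ Sα = 26.872.
ᾱ = A/S = 0.038.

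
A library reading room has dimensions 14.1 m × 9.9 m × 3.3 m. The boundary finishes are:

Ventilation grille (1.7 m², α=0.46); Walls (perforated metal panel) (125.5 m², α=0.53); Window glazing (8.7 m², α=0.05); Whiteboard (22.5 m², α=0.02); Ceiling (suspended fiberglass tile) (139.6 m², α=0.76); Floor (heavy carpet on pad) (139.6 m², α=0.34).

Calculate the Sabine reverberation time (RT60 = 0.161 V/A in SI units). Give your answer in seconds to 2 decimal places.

Total absorption A = 1.7*0.46 + 125.5*0.53 + 8.7*0.05 + 22.5*0.02 + 139.6*0.76 + 139.6*0.34
  = 0.782 + 66.515 + 0.435 + 0.450 + 106.096 + 47.464 = 221.742 m² sabins.
Room volume: 460.647 m³.
Sabine: RT60 = 0.161 × 460.647 / 221.742 = 0.33 s.

0.33 sec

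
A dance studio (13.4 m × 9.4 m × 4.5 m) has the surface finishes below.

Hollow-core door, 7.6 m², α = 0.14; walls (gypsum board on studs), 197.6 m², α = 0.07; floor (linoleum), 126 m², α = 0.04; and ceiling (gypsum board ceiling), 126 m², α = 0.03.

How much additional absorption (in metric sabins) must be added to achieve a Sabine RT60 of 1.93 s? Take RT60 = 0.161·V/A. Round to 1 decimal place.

Total absorption A₁ = 7.6×0.14 + 197.6×0.07 + 126×0.04 + 126×0.03
  = 1.064 + 13.832 + 5.040 + 3.780 = 23.716 m² sabins.
Target A₂ = 0.161·566.82/1.93 = 47.284 sabins (V = 566.82 m³).
Additional absorption ΔA = 47.284 − 23.716 = 23.6 sabins.

23.6 sabins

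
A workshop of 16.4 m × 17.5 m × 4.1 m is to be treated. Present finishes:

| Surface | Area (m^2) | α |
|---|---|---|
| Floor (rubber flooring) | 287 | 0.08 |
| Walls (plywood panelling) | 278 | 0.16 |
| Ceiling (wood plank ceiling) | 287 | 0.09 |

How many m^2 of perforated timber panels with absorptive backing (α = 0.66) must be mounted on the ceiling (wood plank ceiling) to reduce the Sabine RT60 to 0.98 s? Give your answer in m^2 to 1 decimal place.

Total absorption A₁ = 287×0.08 + 278×0.16 + 287×0.09
  = 22.960 + 44.480 + 25.830 = 93.270 m^2 sabins.
V = 1176.7 m³. Target absorption A₂ = 0.161 × 1176.7 / 0.98 = 193.315 sabins.
ΔA needed = 193.315 − 93.270 = 100.045 sabins.
Each m^2 of panel replacing the ceiling (wood plank ceiling) adds (0.66 − 0.09) = 0.57 sabins.
Area = ΔA/Δα = 100.045/0.57 = 175.5 m^2.

175.5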